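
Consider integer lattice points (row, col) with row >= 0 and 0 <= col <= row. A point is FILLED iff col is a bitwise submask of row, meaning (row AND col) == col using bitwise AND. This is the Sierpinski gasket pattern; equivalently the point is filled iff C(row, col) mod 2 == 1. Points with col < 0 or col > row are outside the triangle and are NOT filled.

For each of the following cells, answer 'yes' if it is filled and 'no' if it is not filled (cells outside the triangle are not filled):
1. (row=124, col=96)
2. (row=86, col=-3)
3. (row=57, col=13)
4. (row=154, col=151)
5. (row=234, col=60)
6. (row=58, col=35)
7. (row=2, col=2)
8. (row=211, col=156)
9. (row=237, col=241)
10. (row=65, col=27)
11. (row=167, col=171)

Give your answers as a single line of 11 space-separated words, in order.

(124,96): row=0b1111100, col=0b1100000, row AND col = 0b1100000 = 96; 96 == 96 -> filled
(86,-3): col outside [0, 86] -> not filled
(57,13): row=0b111001, col=0b1101, row AND col = 0b1001 = 9; 9 != 13 -> empty
(154,151): row=0b10011010, col=0b10010111, row AND col = 0b10010010 = 146; 146 != 151 -> empty
(234,60): row=0b11101010, col=0b111100, row AND col = 0b101000 = 40; 40 != 60 -> empty
(58,35): row=0b111010, col=0b100011, row AND col = 0b100010 = 34; 34 != 35 -> empty
(2,2): row=0b10, col=0b10, row AND col = 0b10 = 2; 2 == 2 -> filled
(211,156): row=0b11010011, col=0b10011100, row AND col = 0b10010000 = 144; 144 != 156 -> empty
(237,241): col outside [0, 237] -> not filled
(65,27): row=0b1000001, col=0b11011, row AND col = 0b1 = 1; 1 != 27 -> empty
(167,171): col outside [0, 167] -> not filled

Answer: yes no no no no no yes no no no no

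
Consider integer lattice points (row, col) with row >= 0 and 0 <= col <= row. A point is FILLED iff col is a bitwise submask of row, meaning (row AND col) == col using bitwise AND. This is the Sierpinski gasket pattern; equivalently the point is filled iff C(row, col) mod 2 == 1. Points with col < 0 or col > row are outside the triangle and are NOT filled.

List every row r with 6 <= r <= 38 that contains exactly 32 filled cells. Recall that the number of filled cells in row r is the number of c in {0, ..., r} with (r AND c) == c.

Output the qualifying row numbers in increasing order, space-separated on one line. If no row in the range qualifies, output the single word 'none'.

Row r has 2^popcount(r) filled cells, so we need popcount(r) = log2(32) = 5.
Scan r = 6..38 and keep those with exactly 5 one-bits:
r=6=110 popcount=2 -> skip
r=7=111 popcount=3 -> skip
r=8=1000 popcount=1 -> skip
r=9=1001 popcount=2 -> skip
r=10=1010 popcount=2 -> skip
r=11=1011 popcount=3 -> skip
r=12=1100 popcount=2 -> skip
r=13=1101 popcount=3 -> skip
r=14=1110 popcount=3 -> skip
r=15=1111 popcount=4 -> skip
r=16=10000 popcount=1 -> skip
r=17=10001 popcount=2 -> skip
r=18=10010 popcount=2 -> skip
r=19=10011 popcount=3 -> skip
r=20=10100 popcount=2 -> skip
r=21=10101 popcount=3 -> skip
r=22=10110 popcount=3 -> skip
r=23=10111 popcount=4 -> skip
r=24=11000 popcount=2 -> skip
r=25=11001 popcount=3 -> skip
r=26=11010 popcount=3 -> skip
r=27=11011 popcount=4 -> skip
r=28=11100 popcount=3 -> skip
r=29=11101 popcount=4 -> skip
r=30=11110 popcount=4 -> skip
r=31=11111 popcount=5 -> KEEP
r=32=100000 popcount=1 -> skip
r=33=100001 popcount=2 -> skip
r=34=100010 popcount=2 -> skip
r=35=100011 popcount=3 -> skip
r=36=100100 popcount=2 -> skip
r=37=100101 popcount=3 -> skip
r=38=100110 popcount=3 -> skip
Kept rows: 31

Answer: 31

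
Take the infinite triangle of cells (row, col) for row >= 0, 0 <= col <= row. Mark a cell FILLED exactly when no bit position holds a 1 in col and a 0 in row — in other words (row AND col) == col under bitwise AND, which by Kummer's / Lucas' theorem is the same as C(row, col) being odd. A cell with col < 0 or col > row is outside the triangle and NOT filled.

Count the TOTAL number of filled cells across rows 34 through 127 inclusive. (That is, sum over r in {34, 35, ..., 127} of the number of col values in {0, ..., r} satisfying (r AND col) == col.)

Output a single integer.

Answer: 1938

Derivation:
r34=100010 pc2: +4 =4
r35=100011 pc3: +8 =12
r36=100100 pc2: +4 =16
r37=100101 pc3: +8 =24
r38=100110 pc3: +8 =32
r39=100111 pc4: +16 =48
r40=101000 pc2: +4 =52
r41=101001 pc3: +8 =60
r42=101010 pc3: +8 =68
r43=101011 pc4: +16 =84
r44=101100 pc3: +8 =92
r45=101101 pc4: +16 =108
r46=101110 pc4: +16 =124
r47=101111 pc5: +32 =156
r48=110000 pc2: +4 =160
r49=110001 pc3: +8 =168
r50=110010 pc3: +8 =176
r51=110011 pc4: +16 =192
r52=110100 pc3: +8 =200
r53=110101 pc4: +16 =216
r54=110110 pc4: +16 =232
r55=110111 pc5: +32 =264
r56=111000 pc3: +8 =272
r57=111001 pc4: +16 =288
r58=111010 pc4: +16 =304
r59=111011 pc5: +32 =336
r60=111100 pc4: +16 =352
r61=111101 pc5: +32 =384
r62=111110 pc5: +32 =416
r63=111111 pc6: +64 =480
r64=1000000 pc1: +2 =482
r65=1000001 pc2: +4 =486
r66=1000010 pc2: +4 =490
r67=1000011 pc3: +8 =498
r68=1000100 pc2: +4 =502
r69=1000101 pc3: +8 =510
r70=1000110 pc3: +8 =518
r71=1000111 pc4: +16 =534
r72=1001000 pc2: +4 =538
r73=1001001 pc3: +8 =546
r74=1001010 pc3: +8 =554
r75=1001011 pc4: +16 =570
r76=1001100 pc3: +8 =578
r77=1001101 pc4: +16 =594
r78=1001110 pc4: +16 =610
r79=1001111 pc5: +32 =642
r80=1010000 pc2: +4 =646
r81=1010001 pc3: +8 =654
r82=1010010 pc3: +8 =662
r83=1010011 pc4: +16 =678
r84=1010100 pc3: +8 =686
r85=1010101 pc4: +16 =702
r86=1010110 pc4: +16 =718
r87=1010111 pc5: +32 =750
r88=1011000 pc3: +8 =758
r89=1011001 pc4: +16 =774
r90=1011010 pc4: +16 =790
r91=1011011 pc5: +32 =822
r92=1011100 pc4: +16 =838
r93=1011101 pc5: +32 =870
r94=1011110 pc5: +32 =902
r95=1011111 pc6: +64 =966
r96=1100000 pc2: +4 =970
r97=1100001 pc3: +8 =978
r98=1100010 pc3: +8 =986
r99=1100011 pc4: +16 =1002
r100=1100100 pc3: +8 =1010
r101=1100101 pc4: +16 =1026
r102=1100110 pc4: +16 =1042
r103=1100111 pc5: +32 =1074
r104=1101000 pc3: +8 =1082
r105=1101001 pc4: +16 =1098
r106=1101010 pc4: +16 =1114
r107=1101011 pc5: +32 =1146
r108=1101100 pc4: +16 =1162
r109=1101101 pc5: +32 =1194
r110=1101110 pc5: +32 =1226
r111=1101111 pc6: +64 =1290
r112=1110000 pc3: +8 =1298
r113=1110001 pc4: +16 =1314
r114=1110010 pc4: +16 =1330
r115=1110011 pc5: +32 =1362
r116=1110100 pc4: +16 =1378
r117=1110101 pc5: +32 =1410
r118=1110110 pc5: +32 =1442
r119=1110111 pc6: +64 =1506
r120=1111000 pc4: +16 =1522
r121=1111001 pc5: +32 =1554
r122=1111010 pc5: +32 =1586
r123=1111011 pc6: +64 =1650
r124=1111100 pc5: +32 =1682
r125=1111101 pc6: +64 =1746
r126=1111110 pc6: +64 =1810
r127=1111111 pc7: +128 =1938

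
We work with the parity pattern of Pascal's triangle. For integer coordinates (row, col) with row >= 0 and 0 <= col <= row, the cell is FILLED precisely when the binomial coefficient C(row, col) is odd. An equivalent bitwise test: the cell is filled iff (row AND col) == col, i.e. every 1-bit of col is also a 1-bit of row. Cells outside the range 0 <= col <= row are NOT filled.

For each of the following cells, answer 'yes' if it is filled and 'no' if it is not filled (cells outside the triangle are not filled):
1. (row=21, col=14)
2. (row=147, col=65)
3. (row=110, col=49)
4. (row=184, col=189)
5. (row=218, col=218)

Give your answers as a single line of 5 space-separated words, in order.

(21,14): row=0b10101, col=0b1110, row AND col = 0b100 = 4; 4 != 14 -> empty
(147,65): row=0b10010011, col=0b1000001, row AND col = 0b1 = 1; 1 != 65 -> empty
(110,49): row=0b1101110, col=0b110001, row AND col = 0b100000 = 32; 32 != 49 -> empty
(184,189): col outside [0, 184] -> not filled
(218,218): row=0b11011010, col=0b11011010, row AND col = 0b11011010 = 218; 218 == 218 -> filled

Answer: no no no no yes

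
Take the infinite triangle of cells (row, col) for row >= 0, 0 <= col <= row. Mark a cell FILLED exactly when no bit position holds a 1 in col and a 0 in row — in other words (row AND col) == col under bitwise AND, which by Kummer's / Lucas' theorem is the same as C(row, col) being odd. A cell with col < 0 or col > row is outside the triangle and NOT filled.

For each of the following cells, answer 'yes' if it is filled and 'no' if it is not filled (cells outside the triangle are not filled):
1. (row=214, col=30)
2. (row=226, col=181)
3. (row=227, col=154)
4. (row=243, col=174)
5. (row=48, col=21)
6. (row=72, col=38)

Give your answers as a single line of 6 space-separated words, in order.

Answer: no no no no no no

Derivation:
(214,30): row=0b11010110, col=0b11110, row AND col = 0b10110 = 22; 22 != 30 -> empty
(226,181): row=0b11100010, col=0b10110101, row AND col = 0b10100000 = 160; 160 != 181 -> empty
(227,154): row=0b11100011, col=0b10011010, row AND col = 0b10000010 = 130; 130 != 154 -> empty
(243,174): row=0b11110011, col=0b10101110, row AND col = 0b10100010 = 162; 162 != 174 -> empty
(48,21): row=0b110000, col=0b10101, row AND col = 0b10000 = 16; 16 != 21 -> empty
(72,38): row=0b1001000, col=0b100110, row AND col = 0b0 = 0; 0 != 38 -> empty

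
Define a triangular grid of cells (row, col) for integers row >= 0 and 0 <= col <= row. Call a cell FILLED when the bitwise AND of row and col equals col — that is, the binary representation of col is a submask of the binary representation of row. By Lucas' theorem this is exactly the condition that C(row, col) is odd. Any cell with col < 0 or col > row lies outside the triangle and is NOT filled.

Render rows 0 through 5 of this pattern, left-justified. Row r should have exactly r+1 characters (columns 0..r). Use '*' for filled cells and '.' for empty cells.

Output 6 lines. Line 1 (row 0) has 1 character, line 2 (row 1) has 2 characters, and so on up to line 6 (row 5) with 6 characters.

r0=0: *
r1=1: **
r2=10: *.*
r3=11: ****
r4=100: *...*
r5=101: **..**

Answer: *
**
*.*
****
*...*
**..**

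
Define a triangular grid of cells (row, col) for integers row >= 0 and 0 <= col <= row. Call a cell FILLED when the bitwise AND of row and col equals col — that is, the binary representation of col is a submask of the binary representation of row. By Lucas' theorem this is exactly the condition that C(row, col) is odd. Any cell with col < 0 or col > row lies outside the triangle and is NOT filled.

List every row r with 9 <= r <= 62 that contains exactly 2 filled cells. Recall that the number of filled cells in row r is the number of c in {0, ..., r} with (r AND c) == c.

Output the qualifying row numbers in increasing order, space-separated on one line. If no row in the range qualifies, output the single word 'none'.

Answer: 16 32

Derivation:
Row r has 2^popcount(r) filled cells, so we need popcount(r) = log2(2) = 1.
Scan r = 9..62 and keep those with exactly 1 one-bits:
r=9=1001 popcount=2 -> skip
r=10=1010 popcount=2 -> skip
r=11=1011 popcount=3 -> skip
r=12=1100 popcount=2 -> skip
r=13=1101 popcount=3 -> skip
r=14=1110 popcount=3 -> skip
r=15=1111 popcount=4 -> skip
r=16=10000 popcount=1 -> KEEP
r=17=10001 popcount=2 -> skip
r=18=10010 popcount=2 -> skip
r=19=10011 popcount=3 -> skip
r=20=10100 popcount=2 -> skip
r=21=10101 popcount=3 -> skip
r=22=10110 popcount=3 -> skip
r=23=10111 popcount=4 -> skip
r=24=11000 popcount=2 -> skip
r=25=11001 popcount=3 -> skip
r=26=11010 popcount=3 -> skip
r=27=11011 popcount=4 -> skip
r=28=11100 popcount=3 -> skip
r=29=11101 popcount=4 -> skip
r=30=11110 popcount=4 -> skip
r=31=11111 popcount=5 -> skip
r=32=100000 popcount=1 -> KEEP
r=33=100001 popcount=2 -> skip
r=34=100010 popcount=2 -> skip
r=35=100011 popcount=3 -> skip
r=36=100100 popcount=2 -> skip
r=37=100101 popcount=3 -> skip
r=38=100110 popcount=3 -> skip
r=39=100111 popcount=4 -> skip
r=40=101000 popcount=2 -> skip
r=41=101001 popcount=3 -> skip
r=42=101010 popcount=3 -> skip
r=43=101011 popcount=4 -> skip
r=44=101100 popcount=3 -> skip
r=45=101101 popcount=4 -> skip
r=46=101110 popcount=4 -> skip
r=47=101111 popcount=5 -> skip
r=48=110000 popcount=2 -> skip
r=49=110001 popcount=3 -> skip
r=50=110010 popcount=3 -> skip
r=51=110011 popcount=4 -> skip
r=52=110100 popcount=3 -> skip
r=53=110101 popcount=4 -> skip
r=54=110110 popcount=4 -> skip
r=55=110111 popcount=5 -> skip
r=56=111000 popcount=3 -> skip
r=57=111001 popcount=4 -> skip
r=58=111010 popcount=4 -> skip
r=59=111011 popcount=5 -> skip
r=60=111100 popcount=4 -> skip
r=61=111101 popcount=5 -> skip
r=62=111110 popcount=5 -> skip
Kept rows: 16 32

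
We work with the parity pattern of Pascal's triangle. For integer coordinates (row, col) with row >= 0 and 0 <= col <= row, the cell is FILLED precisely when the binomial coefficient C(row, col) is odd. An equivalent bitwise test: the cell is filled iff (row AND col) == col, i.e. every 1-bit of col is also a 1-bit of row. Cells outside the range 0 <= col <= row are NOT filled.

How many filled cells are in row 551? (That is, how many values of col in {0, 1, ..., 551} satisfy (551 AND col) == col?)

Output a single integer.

551 in binary = 1000100111
popcount(551) = number of 1-bits in 1000100111 = 5
A col c satisfies (551 AND c) == c iff every set bit of c is also set in 551; each of the 5 set bits of 551 can independently be on or off in c.
count = 2^5 = 32

Answer: 32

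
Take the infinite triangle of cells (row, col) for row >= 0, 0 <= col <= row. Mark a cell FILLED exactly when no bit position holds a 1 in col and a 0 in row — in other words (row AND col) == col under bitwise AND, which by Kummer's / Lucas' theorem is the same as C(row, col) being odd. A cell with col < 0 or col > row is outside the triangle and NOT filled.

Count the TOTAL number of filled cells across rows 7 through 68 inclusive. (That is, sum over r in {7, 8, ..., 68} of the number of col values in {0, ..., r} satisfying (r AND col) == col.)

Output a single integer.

r7=111 pc3: +8 =8
r8=1000 pc1: +2 =10
r9=1001 pc2: +4 =14
r10=1010 pc2: +4 =18
r11=1011 pc3: +8 =26
r12=1100 pc2: +4 =30
r13=1101 pc3: +8 =38
r14=1110 pc3: +8 =46
r15=1111 pc4: +16 =62
r16=10000 pc1: +2 =64
r17=10001 pc2: +4 =68
r18=10010 pc2: +4 =72
r19=10011 pc3: +8 =80
r20=10100 pc2: +4 =84
r21=10101 pc3: +8 =92
r22=10110 pc3: +8 =100
r23=10111 pc4: +16 =116
r24=11000 pc2: +4 =120
r25=11001 pc3: +8 =128
r26=11010 pc3: +8 =136
r27=11011 pc4: +16 =152
r28=11100 pc3: +8 =160
r29=11101 pc4: +16 =176
r30=11110 pc4: +16 =192
r31=11111 pc5: +32 =224
r32=100000 pc1: +2 =226
r33=100001 pc2: +4 =230
r34=100010 pc2: +4 =234
r35=100011 pc3: +8 =242
r36=100100 pc2: +4 =246
r37=100101 pc3: +8 =254
r38=100110 pc3: +8 =262
r39=100111 pc4: +16 =278
r40=101000 pc2: +4 =282
r41=101001 pc3: +8 =290
r42=101010 pc3: +8 =298
r43=101011 pc4: +16 =314
r44=101100 pc3: +8 =322
r45=101101 pc4: +16 =338
r46=101110 pc4: +16 =354
r47=101111 pc5: +32 =386
r48=110000 pc2: +4 =390
r49=110001 pc3: +8 =398
r50=110010 pc3: +8 =406
r51=110011 pc4: +16 =422
r52=110100 pc3: +8 =430
r53=110101 pc4: +16 =446
r54=110110 pc4: +16 =462
r55=110111 pc5: +32 =494
r56=111000 pc3: +8 =502
r57=111001 pc4: +16 =518
r58=111010 pc4: +16 =534
r59=111011 pc5: +32 =566
r60=111100 pc4: +16 =582
r61=111101 pc5: +32 =614
r62=111110 pc5: +32 =646
r63=111111 pc6: +64 =710
r64=1000000 pc1: +2 =712
r65=1000001 pc2: +4 =716
r66=1000010 pc2: +4 =720
r67=1000011 pc3: +8 =728
r68=1000100 pc2: +4 =732

Answer: 732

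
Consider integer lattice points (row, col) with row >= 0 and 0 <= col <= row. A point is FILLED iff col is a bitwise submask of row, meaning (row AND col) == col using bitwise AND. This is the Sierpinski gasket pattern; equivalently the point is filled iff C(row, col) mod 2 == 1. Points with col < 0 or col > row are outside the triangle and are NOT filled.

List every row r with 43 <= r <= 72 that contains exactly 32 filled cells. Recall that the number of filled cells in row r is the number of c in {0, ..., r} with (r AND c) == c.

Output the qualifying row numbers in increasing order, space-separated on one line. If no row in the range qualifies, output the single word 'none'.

Row r has 2^popcount(r) filled cells, so we need popcount(r) = log2(32) = 5.
Scan r = 43..72 and keep those with exactly 5 one-bits:
r=43=101011 popcount=4 -> skip
r=44=101100 popcount=3 -> skip
r=45=101101 popcount=4 -> skip
r=46=101110 popcount=4 -> skip
r=47=101111 popcount=5 -> KEEP
r=48=110000 popcount=2 -> skip
r=49=110001 popcount=3 -> skip
r=50=110010 popcount=3 -> skip
r=51=110011 popcount=4 -> skip
r=52=110100 popcount=3 -> skip
r=53=110101 popcount=4 -> skip
r=54=110110 popcount=4 -> skip
r=55=110111 popcount=5 -> KEEP
r=56=111000 popcount=3 -> skip
r=57=111001 popcount=4 -> skip
r=58=111010 popcount=4 -> skip
r=59=111011 popcount=5 -> KEEP
r=60=111100 popcount=4 -> skip
r=61=111101 popcount=5 -> KEEP
r=62=111110 popcount=5 -> KEEP
r=63=111111 popcount=6 -> skip
r=64=1000000 popcount=1 -> skip
r=65=1000001 popcount=2 -> skip
r=66=1000010 popcount=2 -> skip
r=67=1000011 popcount=3 -> skip
r=68=1000100 popcount=2 -> skip
r=69=1000101 popcount=3 -> skip
r=70=1000110 popcount=3 -> skip
r=71=1000111 popcount=4 -> skip
r=72=1001000 popcount=2 -> skip
Kept rows: 47 55 59 61 62

Answer: 47 55 59 61 62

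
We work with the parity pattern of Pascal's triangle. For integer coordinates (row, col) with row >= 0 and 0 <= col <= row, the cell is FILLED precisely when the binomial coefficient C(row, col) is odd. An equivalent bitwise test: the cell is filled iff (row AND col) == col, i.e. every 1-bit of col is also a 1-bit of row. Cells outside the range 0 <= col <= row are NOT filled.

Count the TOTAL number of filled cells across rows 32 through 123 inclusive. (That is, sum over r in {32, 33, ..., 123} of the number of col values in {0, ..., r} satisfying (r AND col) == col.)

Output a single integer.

Answer: 1656

Derivation:
r32=100000 pc1: +2 =2
r33=100001 pc2: +4 =6
r34=100010 pc2: +4 =10
r35=100011 pc3: +8 =18
r36=100100 pc2: +4 =22
r37=100101 pc3: +8 =30
r38=100110 pc3: +8 =38
r39=100111 pc4: +16 =54
r40=101000 pc2: +4 =58
r41=101001 pc3: +8 =66
r42=101010 pc3: +8 =74
r43=101011 pc4: +16 =90
r44=101100 pc3: +8 =98
r45=101101 pc4: +16 =114
r46=101110 pc4: +16 =130
r47=101111 pc5: +32 =162
r48=110000 pc2: +4 =166
r49=110001 pc3: +8 =174
r50=110010 pc3: +8 =182
r51=110011 pc4: +16 =198
r52=110100 pc3: +8 =206
r53=110101 pc4: +16 =222
r54=110110 pc4: +16 =238
r55=110111 pc5: +32 =270
r56=111000 pc3: +8 =278
r57=111001 pc4: +16 =294
r58=111010 pc4: +16 =310
r59=111011 pc5: +32 =342
r60=111100 pc4: +16 =358
r61=111101 pc5: +32 =390
r62=111110 pc5: +32 =422
r63=111111 pc6: +64 =486
r64=1000000 pc1: +2 =488
r65=1000001 pc2: +4 =492
r66=1000010 pc2: +4 =496
r67=1000011 pc3: +8 =504
r68=1000100 pc2: +4 =508
r69=1000101 pc3: +8 =516
r70=1000110 pc3: +8 =524
r71=1000111 pc4: +16 =540
r72=1001000 pc2: +4 =544
r73=1001001 pc3: +8 =552
r74=1001010 pc3: +8 =560
r75=1001011 pc4: +16 =576
r76=1001100 pc3: +8 =584
r77=1001101 pc4: +16 =600
r78=1001110 pc4: +16 =616
r79=1001111 pc5: +32 =648
r80=1010000 pc2: +4 =652
r81=1010001 pc3: +8 =660
r82=1010010 pc3: +8 =668
r83=1010011 pc4: +16 =684
r84=1010100 pc3: +8 =692
r85=1010101 pc4: +16 =708
r86=1010110 pc4: +16 =724
r87=1010111 pc5: +32 =756
r88=1011000 pc3: +8 =764
r89=1011001 pc4: +16 =780
r90=1011010 pc4: +16 =796
r91=1011011 pc5: +32 =828
r92=1011100 pc4: +16 =844
r93=1011101 pc5: +32 =876
r94=1011110 pc5: +32 =908
r95=1011111 pc6: +64 =972
r96=1100000 pc2: +4 =976
r97=1100001 pc3: +8 =984
r98=1100010 pc3: +8 =992
r99=1100011 pc4: +16 =1008
r100=1100100 pc3: +8 =1016
r101=1100101 pc4: +16 =1032
r102=1100110 pc4: +16 =1048
r103=1100111 pc5: +32 =1080
r104=1101000 pc3: +8 =1088
r105=1101001 pc4: +16 =1104
r106=1101010 pc4: +16 =1120
r107=1101011 pc5: +32 =1152
r108=1101100 pc4: +16 =1168
r109=1101101 pc5: +32 =1200
r110=1101110 pc5: +32 =1232
r111=1101111 pc6: +64 =1296
r112=1110000 pc3: +8 =1304
r113=1110001 pc4: +16 =1320
r114=1110010 pc4: +16 =1336
r115=1110011 pc5: +32 =1368
r116=1110100 pc4: +16 =1384
r117=1110101 pc5: +32 =1416
r118=1110110 pc5: +32 =1448
r119=1110111 pc6: +64 =1512
r120=1111000 pc4: +16 =1528
r121=1111001 pc5: +32 =1560
r122=1111010 pc5: +32 =1592
r123=1111011 pc6: +64 =1656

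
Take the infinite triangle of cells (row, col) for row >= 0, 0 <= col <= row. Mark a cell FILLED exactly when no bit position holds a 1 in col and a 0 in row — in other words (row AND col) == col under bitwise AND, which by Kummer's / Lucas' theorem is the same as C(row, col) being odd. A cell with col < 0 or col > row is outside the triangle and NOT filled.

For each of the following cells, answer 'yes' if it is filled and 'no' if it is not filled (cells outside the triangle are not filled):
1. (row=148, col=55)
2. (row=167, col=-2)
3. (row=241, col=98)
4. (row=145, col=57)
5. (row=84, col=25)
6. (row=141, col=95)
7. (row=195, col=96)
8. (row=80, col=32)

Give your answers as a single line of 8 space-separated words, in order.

Answer: no no no no no no no no

Derivation:
(148,55): row=0b10010100, col=0b110111, row AND col = 0b10100 = 20; 20 != 55 -> empty
(167,-2): col outside [0, 167] -> not filled
(241,98): row=0b11110001, col=0b1100010, row AND col = 0b1100000 = 96; 96 != 98 -> empty
(145,57): row=0b10010001, col=0b111001, row AND col = 0b10001 = 17; 17 != 57 -> empty
(84,25): row=0b1010100, col=0b11001, row AND col = 0b10000 = 16; 16 != 25 -> empty
(141,95): row=0b10001101, col=0b1011111, row AND col = 0b1101 = 13; 13 != 95 -> empty
(195,96): row=0b11000011, col=0b1100000, row AND col = 0b1000000 = 64; 64 != 96 -> empty
(80,32): row=0b1010000, col=0b100000, row AND col = 0b0 = 0; 0 != 32 -> empty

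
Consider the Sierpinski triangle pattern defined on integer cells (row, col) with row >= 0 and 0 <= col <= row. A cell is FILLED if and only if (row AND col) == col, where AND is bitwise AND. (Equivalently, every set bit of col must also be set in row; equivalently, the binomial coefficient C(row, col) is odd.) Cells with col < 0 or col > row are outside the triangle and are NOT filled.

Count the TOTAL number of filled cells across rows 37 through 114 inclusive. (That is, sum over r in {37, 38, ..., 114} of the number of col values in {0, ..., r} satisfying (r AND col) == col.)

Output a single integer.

r37=100101 pc3: +8 =8
r38=100110 pc3: +8 =16
r39=100111 pc4: +16 =32
r40=101000 pc2: +4 =36
r41=101001 pc3: +8 =44
r42=101010 pc3: +8 =52
r43=101011 pc4: +16 =68
r44=101100 pc3: +8 =76
r45=101101 pc4: +16 =92
r46=101110 pc4: +16 =108
r47=101111 pc5: +32 =140
r48=110000 pc2: +4 =144
r49=110001 pc3: +8 =152
r50=110010 pc3: +8 =160
r51=110011 pc4: +16 =176
r52=110100 pc3: +8 =184
r53=110101 pc4: +16 =200
r54=110110 pc4: +16 =216
r55=110111 pc5: +32 =248
r56=111000 pc3: +8 =256
r57=111001 pc4: +16 =272
r58=111010 pc4: +16 =288
r59=111011 pc5: +32 =320
r60=111100 pc4: +16 =336
r61=111101 pc5: +32 =368
r62=111110 pc5: +32 =400
r63=111111 pc6: +64 =464
r64=1000000 pc1: +2 =466
r65=1000001 pc2: +4 =470
r66=1000010 pc2: +4 =474
r67=1000011 pc3: +8 =482
r68=1000100 pc2: +4 =486
r69=1000101 pc3: +8 =494
r70=1000110 pc3: +8 =502
r71=1000111 pc4: +16 =518
r72=1001000 pc2: +4 =522
r73=1001001 pc3: +8 =530
r74=1001010 pc3: +8 =538
r75=1001011 pc4: +16 =554
r76=1001100 pc3: +8 =562
r77=1001101 pc4: +16 =578
r78=1001110 pc4: +16 =594
r79=1001111 pc5: +32 =626
r80=1010000 pc2: +4 =630
r81=1010001 pc3: +8 =638
r82=1010010 pc3: +8 =646
r83=1010011 pc4: +16 =662
r84=1010100 pc3: +8 =670
r85=1010101 pc4: +16 =686
r86=1010110 pc4: +16 =702
r87=1010111 pc5: +32 =734
r88=1011000 pc3: +8 =742
r89=1011001 pc4: +16 =758
r90=1011010 pc4: +16 =774
r91=1011011 pc5: +32 =806
r92=1011100 pc4: +16 =822
r93=1011101 pc5: +32 =854
r94=1011110 pc5: +32 =886
r95=1011111 pc6: +64 =950
r96=1100000 pc2: +4 =954
r97=1100001 pc3: +8 =962
r98=1100010 pc3: +8 =970
r99=1100011 pc4: +16 =986
r100=1100100 pc3: +8 =994
r101=1100101 pc4: +16 =1010
r102=1100110 pc4: +16 =1026
r103=1100111 pc5: +32 =1058
r104=1101000 pc3: +8 =1066
r105=1101001 pc4: +16 =1082
r106=1101010 pc4: +16 =1098
r107=1101011 pc5: +32 =1130
r108=1101100 pc4: +16 =1146
r109=1101101 pc5: +32 =1178
r110=1101110 pc5: +32 =1210
r111=1101111 pc6: +64 =1274
r112=1110000 pc3: +8 =1282
r113=1110001 pc4: +16 =1298
r114=1110010 pc4: +16 =1314

Answer: 1314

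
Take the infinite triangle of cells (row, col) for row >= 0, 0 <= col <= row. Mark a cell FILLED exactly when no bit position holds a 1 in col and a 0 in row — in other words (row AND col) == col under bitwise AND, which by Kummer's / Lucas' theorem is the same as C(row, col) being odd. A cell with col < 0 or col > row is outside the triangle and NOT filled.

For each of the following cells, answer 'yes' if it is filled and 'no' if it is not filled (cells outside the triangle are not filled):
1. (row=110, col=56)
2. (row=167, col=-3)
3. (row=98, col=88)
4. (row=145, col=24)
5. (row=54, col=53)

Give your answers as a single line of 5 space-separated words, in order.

(110,56): row=0b1101110, col=0b111000, row AND col = 0b101000 = 40; 40 != 56 -> empty
(167,-3): col outside [0, 167] -> not filled
(98,88): row=0b1100010, col=0b1011000, row AND col = 0b1000000 = 64; 64 != 88 -> empty
(145,24): row=0b10010001, col=0b11000, row AND col = 0b10000 = 16; 16 != 24 -> empty
(54,53): row=0b110110, col=0b110101, row AND col = 0b110100 = 52; 52 != 53 -> empty

Answer: no no no no no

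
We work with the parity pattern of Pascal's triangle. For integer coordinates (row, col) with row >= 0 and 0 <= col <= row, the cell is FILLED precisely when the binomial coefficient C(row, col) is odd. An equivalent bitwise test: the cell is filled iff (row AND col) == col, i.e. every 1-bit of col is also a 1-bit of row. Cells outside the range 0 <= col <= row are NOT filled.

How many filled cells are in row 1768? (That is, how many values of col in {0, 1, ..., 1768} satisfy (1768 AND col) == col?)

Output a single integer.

Answer: 64

Derivation:
1768 in binary = 11011101000
popcount(1768) = number of 1-bits in 11011101000 = 6
A col c satisfies (1768 AND c) == c iff every set bit of c is also set in 1768; each of the 6 set bits of 1768 can independently be on or off in c.
count = 2^6 = 64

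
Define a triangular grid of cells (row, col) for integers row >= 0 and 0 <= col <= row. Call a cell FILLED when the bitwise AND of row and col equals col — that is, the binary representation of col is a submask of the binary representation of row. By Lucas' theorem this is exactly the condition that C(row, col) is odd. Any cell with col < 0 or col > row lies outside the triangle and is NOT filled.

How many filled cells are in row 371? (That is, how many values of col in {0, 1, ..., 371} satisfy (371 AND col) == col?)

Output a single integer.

371 in binary = 101110011
popcount(371) = number of 1-bits in 101110011 = 6
A col c satisfies (371 AND c) == c iff every set bit of c is also set in 371; each of the 6 set bits of 371 can independently be on or off in c.
count = 2^6 = 64

Answer: 64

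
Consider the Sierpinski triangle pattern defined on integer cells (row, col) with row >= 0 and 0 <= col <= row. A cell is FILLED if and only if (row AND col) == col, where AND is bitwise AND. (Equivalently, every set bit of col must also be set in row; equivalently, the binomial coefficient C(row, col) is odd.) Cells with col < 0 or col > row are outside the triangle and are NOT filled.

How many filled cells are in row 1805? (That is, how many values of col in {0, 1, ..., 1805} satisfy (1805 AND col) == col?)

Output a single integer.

1805 in binary = 11100001101
popcount(1805) = number of 1-bits in 11100001101 = 6
A col c satisfies (1805 AND c) == c iff every set bit of c is also set in 1805; each of the 6 set bits of 1805 can independently be on or off in c.
count = 2^6 = 64

Answer: 64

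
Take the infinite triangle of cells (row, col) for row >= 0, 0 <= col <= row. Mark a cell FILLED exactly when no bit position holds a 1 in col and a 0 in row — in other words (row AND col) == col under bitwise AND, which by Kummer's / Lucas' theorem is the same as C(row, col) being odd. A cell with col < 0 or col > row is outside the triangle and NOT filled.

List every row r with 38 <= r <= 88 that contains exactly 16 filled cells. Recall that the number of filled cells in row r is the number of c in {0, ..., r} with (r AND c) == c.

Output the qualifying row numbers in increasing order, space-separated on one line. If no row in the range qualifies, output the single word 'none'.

Row r has 2^popcount(r) filled cells, so we need popcount(r) = log2(16) = 4.
Scan r = 38..88 and keep those with exactly 4 one-bits:
r=38=100110 popcount=3 -> skip
r=39=100111 popcount=4 -> KEEP
r=40=101000 popcount=2 -> skip
r=41=101001 popcount=3 -> skip
r=42=101010 popcount=3 -> skip
r=43=101011 popcount=4 -> KEEP
r=44=101100 popcount=3 -> skip
r=45=101101 popcount=4 -> KEEP
r=46=101110 popcount=4 -> KEEP
r=47=101111 popcount=5 -> skip
r=48=110000 popcount=2 -> skip
r=49=110001 popcount=3 -> skip
r=50=110010 popcount=3 -> skip
r=51=110011 popcount=4 -> KEEP
r=52=110100 popcount=3 -> skip
r=53=110101 popcount=4 -> KEEP
r=54=110110 popcount=4 -> KEEP
r=55=110111 popcount=5 -> skip
r=56=111000 popcount=3 -> skip
r=57=111001 popcount=4 -> KEEP
r=58=111010 popcount=4 -> KEEP
r=59=111011 popcount=5 -> skip
r=60=111100 popcount=4 -> KEEP
r=61=111101 popcount=5 -> skip
r=62=111110 popcount=5 -> skip
r=63=111111 popcount=6 -> skip
r=64=1000000 popcount=1 -> skip
r=65=1000001 popcount=2 -> skip
r=66=1000010 popcount=2 -> skip
r=67=1000011 popcount=3 -> skip
r=68=1000100 popcount=2 -> skip
r=69=1000101 popcount=3 -> skip
r=70=1000110 popcount=3 -> skip
r=71=1000111 popcount=4 -> KEEP
r=72=1001000 popcount=2 -> skip
r=73=1001001 popcount=3 -> skip
r=74=1001010 popcount=3 -> skip
r=75=1001011 popcount=4 -> KEEP
r=76=1001100 popcount=3 -> skip
r=77=1001101 popcount=4 -> KEEP
r=78=1001110 popcount=4 -> KEEP
r=79=1001111 popcount=5 -> skip
r=80=1010000 popcount=2 -> skip
r=81=1010001 popcount=3 -> skip
r=82=1010010 popcount=3 -> skip
r=83=1010011 popcount=4 -> KEEP
r=84=1010100 popcount=3 -> skip
r=85=1010101 popcount=4 -> KEEP
r=86=1010110 popcount=4 -> KEEP
r=87=1010111 popcount=5 -> skip
r=88=1011000 popcount=3 -> skip
Kept rows: 39 43 45 46 51 53 54 57 58 60 71 75 77 78 83 85 86

Answer: 39 43 45 46 51 53 54 57 58 60 71 75 77 78 83 85 86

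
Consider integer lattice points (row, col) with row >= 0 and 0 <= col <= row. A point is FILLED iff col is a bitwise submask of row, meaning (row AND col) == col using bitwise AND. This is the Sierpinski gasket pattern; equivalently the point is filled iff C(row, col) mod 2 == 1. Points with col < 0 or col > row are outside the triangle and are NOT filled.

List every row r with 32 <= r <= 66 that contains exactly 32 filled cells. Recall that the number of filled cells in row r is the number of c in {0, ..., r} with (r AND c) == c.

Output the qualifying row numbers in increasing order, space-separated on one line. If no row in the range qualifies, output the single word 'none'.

Answer: 47 55 59 61 62

Derivation:
Row r has 2^popcount(r) filled cells, so we need popcount(r) = log2(32) = 5.
Scan r = 32..66 and keep those with exactly 5 one-bits:
r=32=100000 popcount=1 -> skip
r=33=100001 popcount=2 -> skip
r=34=100010 popcount=2 -> skip
r=35=100011 popcount=3 -> skip
r=36=100100 popcount=2 -> skip
r=37=100101 popcount=3 -> skip
r=38=100110 popcount=3 -> skip
r=39=100111 popcount=4 -> skip
r=40=101000 popcount=2 -> skip
r=41=101001 popcount=3 -> skip
r=42=101010 popcount=3 -> skip
r=43=101011 popcount=4 -> skip
r=44=101100 popcount=3 -> skip
r=45=101101 popcount=4 -> skip
r=46=101110 popcount=4 -> skip
r=47=101111 popcount=5 -> KEEP
r=48=110000 popcount=2 -> skip
r=49=110001 popcount=3 -> skip
r=50=110010 popcount=3 -> skip
r=51=110011 popcount=4 -> skip
r=52=110100 popcount=3 -> skip
r=53=110101 popcount=4 -> skip
r=54=110110 popcount=4 -> skip
r=55=110111 popcount=5 -> KEEP
r=56=111000 popcount=3 -> skip
r=57=111001 popcount=4 -> skip
r=58=111010 popcount=4 -> skip
r=59=111011 popcount=5 -> KEEP
r=60=111100 popcount=4 -> skip
r=61=111101 popcount=5 -> KEEP
r=62=111110 popcount=5 -> KEEP
r=63=111111 popcount=6 -> skip
r=64=1000000 popcount=1 -> skip
r=65=1000001 popcount=2 -> skip
r=66=1000010 popcount=2 -> skip
Kept rows: 47 55 59 61 62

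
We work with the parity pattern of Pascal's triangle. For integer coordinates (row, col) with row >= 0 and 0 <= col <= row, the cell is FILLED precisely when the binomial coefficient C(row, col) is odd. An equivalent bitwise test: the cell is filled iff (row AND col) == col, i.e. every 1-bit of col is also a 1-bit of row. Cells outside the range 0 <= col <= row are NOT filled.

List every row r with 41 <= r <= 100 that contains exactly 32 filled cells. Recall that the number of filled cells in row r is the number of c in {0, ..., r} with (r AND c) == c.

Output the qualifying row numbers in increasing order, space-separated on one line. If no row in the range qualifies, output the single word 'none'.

Row r has 2^popcount(r) filled cells, so we need popcount(r) = log2(32) = 5.
Scan r = 41..100 and keep those with exactly 5 one-bits:
r=41=101001 popcount=3 -> skip
r=42=101010 popcount=3 -> skip
r=43=101011 popcount=4 -> skip
r=44=101100 popcount=3 -> skip
r=45=101101 popcount=4 -> skip
r=46=101110 popcount=4 -> skip
r=47=101111 popcount=5 -> KEEP
r=48=110000 popcount=2 -> skip
r=49=110001 popcount=3 -> skip
r=50=110010 popcount=3 -> skip
r=51=110011 popcount=4 -> skip
r=52=110100 popcount=3 -> skip
r=53=110101 popcount=4 -> skip
r=54=110110 popcount=4 -> skip
r=55=110111 popcount=5 -> KEEP
r=56=111000 popcount=3 -> skip
r=57=111001 popcount=4 -> skip
r=58=111010 popcount=4 -> skip
r=59=111011 popcount=5 -> KEEP
r=60=111100 popcount=4 -> skip
r=61=111101 popcount=5 -> KEEP
r=62=111110 popcount=5 -> KEEP
r=63=111111 popcount=6 -> skip
r=64=1000000 popcount=1 -> skip
r=65=1000001 popcount=2 -> skip
r=66=1000010 popcount=2 -> skip
r=67=1000011 popcount=3 -> skip
r=68=1000100 popcount=2 -> skip
r=69=1000101 popcount=3 -> skip
r=70=1000110 popcount=3 -> skip
r=71=1000111 popcount=4 -> skip
r=72=1001000 popcount=2 -> skip
r=73=1001001 popcount=3 -> skip
r=74=1001010 popcount=3 -> skip
r=75=1001011 popcount=4 -> skip
r=76=1001100 popcount=3 -> skip
r=77=1001101 popcount=4 -> skip
r=78=1001110 popcount=4 -> skip
r=79=1001111 popcount=5 -> KEEP
r=80=1010000 popcount=2 -> skip
r=81=1010001 popcount=3 -> skip
r=82=1010010 popcount=3 -> skip
r=83=1010011 popcount=4 -> skip
r=84=1010100 popcount=3 -> skip
r=85=1010101 popcount=4 -> skip
r=86=1010110 popcount=4 -> skip
r=87=1010111 popcount=5 -> KEEP
r=88=1011000 popcount=3 -> skip
r=89=1011001 popcount=4 -> skip
r=90=1011010 popcount=4 -> skip
r=91=1011011 popcount=5 -> KEEP
r=92=1011100 popcount=4 -> skip
r=93=1011101 popcount=5 -> KEEP
r=94=1011110 popcount=5 -> KEEP
r=95=1011111 popcount=6 -> skip
r=96=1100000 popcount=2 -> skip
r=97=1100001 popcount=3 -> skip
r=98=1100010 popcount=3 -> skip
r=99=1100011 popcount=4 -> skip
r=100=1100100 popcount=3 -> skip
Kept rows: 47 55 59 61 62 79 87 91 93 94

Answer: 47 55 59 61 62 79 87 91 93 94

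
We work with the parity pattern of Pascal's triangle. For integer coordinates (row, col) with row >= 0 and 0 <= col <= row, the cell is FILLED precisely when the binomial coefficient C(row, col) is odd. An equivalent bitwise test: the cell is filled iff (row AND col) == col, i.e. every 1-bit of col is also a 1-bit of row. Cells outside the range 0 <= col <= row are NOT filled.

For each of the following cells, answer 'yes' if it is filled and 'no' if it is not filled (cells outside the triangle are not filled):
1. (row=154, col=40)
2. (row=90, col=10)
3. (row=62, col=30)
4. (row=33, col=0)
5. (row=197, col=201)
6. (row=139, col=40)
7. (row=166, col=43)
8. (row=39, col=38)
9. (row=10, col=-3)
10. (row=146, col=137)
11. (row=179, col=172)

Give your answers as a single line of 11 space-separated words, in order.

Answer: no yes yes yes no no no yes no no no

Derivation:
(154,40): row=0b10011010, col=0b101000, row AND col = 0b1000 = 8; 8 != 40 -> empty
(90,10): row=0b1011010, col=0b1010, row AND col = 0b1010 = 10; 10 == 10 -> filled
(62,30): row=0b111110, col=0b11110, row AND col = 0b11110 = 30; 30 == 30 -> filled
(33,0): row=0b100001, col=0b0, row AND col = 0b0 = 0; 0 == 0 -> filled
(197,201): col outside [0, 197] -> not filled
(139,40): row=0b10001011, col=0b101000, row AND col = 0b1000 = 8; 8 != 40 -> empty
(166,43): row=0b10100110, col=0b101011, row AND col = 0b100010 = 34; 34 != 43 -> empty
(39,38): row=0b100111, col=0b100110, row AND col = 0b100110 = 38; 38 == 38 -> filled
(10,-3): col outside [0, 10] -> not filled
(146,137): row=0b10010010, col=0b10001001, row AND col = 0b10000000 = 128; 128 != 137 -> empty
(179,172): row=0b10110011, col=0b10101100, row AND col = 0b10100000 = 160; 160 != 172 -> empty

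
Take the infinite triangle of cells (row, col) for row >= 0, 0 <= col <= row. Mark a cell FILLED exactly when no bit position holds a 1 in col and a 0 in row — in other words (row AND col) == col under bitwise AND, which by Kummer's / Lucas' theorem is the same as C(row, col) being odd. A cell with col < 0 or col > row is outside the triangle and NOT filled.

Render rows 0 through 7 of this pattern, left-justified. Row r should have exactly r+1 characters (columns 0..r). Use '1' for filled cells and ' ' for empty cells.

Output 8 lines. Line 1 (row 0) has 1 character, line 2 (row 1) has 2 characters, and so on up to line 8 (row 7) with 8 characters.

r0=0: 1
r1=1: 11
r2=10: 1 1
r3=11: 1111
r4=100: 1   1
r5=101: 11  11
r6=110: 1 1 1 1
r7=111: 11111111

Answer: 1
11
1 1
1111
1   1
11  11
1 1 1 1
11111111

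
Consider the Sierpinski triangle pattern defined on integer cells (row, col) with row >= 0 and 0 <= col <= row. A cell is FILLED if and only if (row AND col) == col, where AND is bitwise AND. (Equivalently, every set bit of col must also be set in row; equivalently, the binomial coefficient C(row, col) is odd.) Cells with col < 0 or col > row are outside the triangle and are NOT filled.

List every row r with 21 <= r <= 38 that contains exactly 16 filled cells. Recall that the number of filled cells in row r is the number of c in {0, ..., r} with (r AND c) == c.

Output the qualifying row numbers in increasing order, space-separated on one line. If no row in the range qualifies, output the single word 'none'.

Row r has 2^popcount(r) filled cells, so we need popcount(r) = log2(16) = 4.
Scan r = 21..38 and keep those with exactly 4 one-bits:
r=21=10101 popcount=3 -> skip
r=22=10110 popcount=3 -> skip
r=23=10111 popcount=4 -> KEEP
r=24=11000 popcount=2 -> skip
r=25=11001 popcount=3 -> skip
r=26=11010 popcount=3 -> skip
r=27=11011 popcount=4 -> KEEP
r=28=11100 popcount=3 -> skip
r=29=11101 popcount=4 -> KEEP
r=30=11110 popcount=4 -> KEEP
r=31=11111 popcount=5 -> skip
r=32=100000 popcount=1 -> skip
r=33=100001 popcount=2 -> skip
r=34=100010 popcount=2 -> skip
r=35=100011 popcount=3 -> skip
r=36=100100 popcount=2 -> skip
r=37=100101 popcount=3 -> skip
r=38=100110 popcount=3 -> skip
Kept rows: 23 27 29 30

Answer: 23 27 29 30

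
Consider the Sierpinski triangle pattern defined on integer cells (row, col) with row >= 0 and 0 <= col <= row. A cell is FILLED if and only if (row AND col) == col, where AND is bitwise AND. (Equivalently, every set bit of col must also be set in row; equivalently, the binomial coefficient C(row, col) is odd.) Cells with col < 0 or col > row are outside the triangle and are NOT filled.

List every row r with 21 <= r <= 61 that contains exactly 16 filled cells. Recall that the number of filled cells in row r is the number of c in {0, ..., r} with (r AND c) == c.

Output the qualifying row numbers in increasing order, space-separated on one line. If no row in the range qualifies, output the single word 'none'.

Row r has 2^popcount(r) filled cells, so we need popcount(r) = log2(16) = 4.
Scan r = 21..61 and keep those with exactly 4 one-bits:
r=21=10101 popcount=3 -> skip
r=22=10110 popcount=3 -> skip
r=23=10111 popcount=4 -> KEEP
r=24=11000 popcount=2 -> skip
r=25=11001 popcount=3 -> skip
r=26=11010 popcount=3 -> skip
r=27=11011 popcount=4 -> KEEP
r=28=11100 popcount=3 -> skip
r=29=11101 popcount=4 -> KEEP
r=30=11110 popcount=4 -> KEEP
r=31=11111 popcount=5 -> skip
r=32=100000 popcount=1 -> skip
r=33=100001 popcount=2 -> skip
r=34=100010 popcount=2 -> skip
r=35=100011 popcount=3 -> skip
r=36=100100 popcount=2 -> skip
r=37=100101 popcount=3 -> skip
r=38=100110 popcount=3 -> skip
r=39=100111 popcount=4 -> KEEP
r=40=101000 popcount=2 -> skip
r=41=101001 popcount=3 -> skip
r=42=101010 popcount=3 -> skip
r=43=101011 popcount=4 -> KEEP
r=44=101100 popcount=3 -> skip
r=45=101101 popcount=4 -> KEEP
r=46=101110 popcount=4 -> KEEP
r=47=101111 popcount=5 -> skip
r=48=110000 popcount=2 -> skip
r=49=110001 popcount=3 -> skip
r=50=110010 popcount=3 -> skip
r=51=110011 popcount=4 -> KEEP
r=52=110100 popcount=3 -> skip
r=53=110101 popcount=4 -> KEEP
r=54=110110 popcount=4 -> KEEP
r=55=110111 popcount=5 -> skip
r=56=111000 popcount=3 -> skip
r=57=111001 popcount=4 -> KEEP
r=58=111010 popcount=4 -> KEEP
r=59=111011 popcount=5 -> skip
r=60=111100 popcount=4 -> KEEP
r=61=111101 popcount=5 -> skip
Kept rows: 23 27 29 30 39 43 45 46 51 53 54 57 58 60

Answer: 23 27 29 30 39 43 45 46 51 53 54 57 58 60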